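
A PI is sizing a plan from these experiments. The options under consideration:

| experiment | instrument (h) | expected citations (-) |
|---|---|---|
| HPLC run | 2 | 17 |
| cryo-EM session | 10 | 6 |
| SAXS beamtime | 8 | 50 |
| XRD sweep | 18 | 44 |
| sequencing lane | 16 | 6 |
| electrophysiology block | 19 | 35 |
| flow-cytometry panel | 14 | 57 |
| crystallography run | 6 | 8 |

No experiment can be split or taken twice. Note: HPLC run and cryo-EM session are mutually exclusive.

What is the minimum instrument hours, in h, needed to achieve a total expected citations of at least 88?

22

Minimise h subject to total expected citations ≥ 88.
Taking SAXS beamtime + flow-cytometry panel gives 107 (≥ 88) for 22 h.
No combination under 22 h hits 88.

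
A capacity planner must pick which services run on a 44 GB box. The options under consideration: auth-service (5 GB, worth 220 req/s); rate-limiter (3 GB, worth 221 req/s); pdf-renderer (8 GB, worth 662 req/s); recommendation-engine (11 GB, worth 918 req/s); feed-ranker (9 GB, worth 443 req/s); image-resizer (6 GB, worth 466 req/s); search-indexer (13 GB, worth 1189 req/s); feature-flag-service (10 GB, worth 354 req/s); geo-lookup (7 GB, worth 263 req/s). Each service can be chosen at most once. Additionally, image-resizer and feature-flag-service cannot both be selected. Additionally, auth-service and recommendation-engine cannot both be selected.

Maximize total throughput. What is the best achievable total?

The ratio ordering already packs tightly: rate-limiter + pdf-renderer + recommendation-engine + image-resizer + search-indexer, 41 GB, 3456.
Next best is rate-limiter + pdf-renderer + recommendation-engine + feed-ranker + search-indexer at 3433 (44 GB) — short by 23.

3456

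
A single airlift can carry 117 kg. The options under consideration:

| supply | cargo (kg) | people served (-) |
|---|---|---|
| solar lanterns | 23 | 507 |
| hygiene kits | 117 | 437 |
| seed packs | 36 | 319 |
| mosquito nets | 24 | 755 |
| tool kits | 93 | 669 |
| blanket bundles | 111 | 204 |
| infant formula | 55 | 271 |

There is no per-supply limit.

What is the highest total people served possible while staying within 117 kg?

By people served per kg: mosquito nets 31.46, solar lanterns 22.04, seed packs 8.86 lead.
A density-first pass picks 4×mosquito nets — 3020 at 96 kg.
The 48 kg tied up in 2×mosquito nets is better spent on 3×solar lanterns — total rises to 3031 (117 kg).

3031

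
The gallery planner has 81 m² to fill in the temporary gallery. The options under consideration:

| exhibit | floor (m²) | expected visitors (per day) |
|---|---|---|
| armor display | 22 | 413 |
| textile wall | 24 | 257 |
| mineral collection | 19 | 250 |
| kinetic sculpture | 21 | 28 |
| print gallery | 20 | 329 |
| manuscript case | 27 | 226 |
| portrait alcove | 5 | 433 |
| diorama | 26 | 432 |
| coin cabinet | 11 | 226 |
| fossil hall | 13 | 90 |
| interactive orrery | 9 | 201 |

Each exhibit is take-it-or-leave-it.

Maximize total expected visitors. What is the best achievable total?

1729

By expected visitors per m²: portrait alcove 86.60, interactive orrery 22.33, coin cabinet 20.55 lead.
Greedy by ratio would take armor display + portrait alcove + diorama + coin cabinet + interactive orrery: 73 m² used, total 1705.
Replace coin cabinet with mineral collection: the trade gains 24 net, giving 1729 at 81 m².
Runner-up armor display + portrait alcove + diorama + coin cabinet + interactive orrery tops out at 1705.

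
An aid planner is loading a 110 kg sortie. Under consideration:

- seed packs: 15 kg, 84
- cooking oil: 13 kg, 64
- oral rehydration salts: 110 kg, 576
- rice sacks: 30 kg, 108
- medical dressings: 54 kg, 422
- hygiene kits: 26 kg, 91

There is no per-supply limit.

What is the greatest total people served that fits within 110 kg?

844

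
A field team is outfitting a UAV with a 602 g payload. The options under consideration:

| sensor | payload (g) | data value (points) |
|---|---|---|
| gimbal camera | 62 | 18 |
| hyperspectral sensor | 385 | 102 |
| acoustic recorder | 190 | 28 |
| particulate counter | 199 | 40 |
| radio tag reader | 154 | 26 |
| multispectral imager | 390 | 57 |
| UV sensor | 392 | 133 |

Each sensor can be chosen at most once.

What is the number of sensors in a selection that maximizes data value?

The maximum data value within 602 g is 173.
One optimal bundle: particulate counter + UV sensor (591 g).
Any selection reaching 173 contains exactly 2 sensors.

2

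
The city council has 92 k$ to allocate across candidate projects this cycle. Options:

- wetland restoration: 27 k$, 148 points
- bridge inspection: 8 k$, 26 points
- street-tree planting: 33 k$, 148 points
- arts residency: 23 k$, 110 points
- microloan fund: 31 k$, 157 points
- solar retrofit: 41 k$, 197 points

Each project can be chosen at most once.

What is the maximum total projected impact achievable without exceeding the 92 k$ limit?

455

Density check — wetland restoration 5.48, microloan fund 5.06, solar retrofit 4.80 are the best per k$.
Filling by ratio: wetland restoration + bridge inspection + arts residency + microloan fund for 441, with 3 k$ left unused.
The 39 k$ tied up in bridge inspection and microloan fund is better spent on solar retrofit — total rises to 455 (91 k$).
The spare 1 k$ is too small for any remaining project, and no exchange beats 455.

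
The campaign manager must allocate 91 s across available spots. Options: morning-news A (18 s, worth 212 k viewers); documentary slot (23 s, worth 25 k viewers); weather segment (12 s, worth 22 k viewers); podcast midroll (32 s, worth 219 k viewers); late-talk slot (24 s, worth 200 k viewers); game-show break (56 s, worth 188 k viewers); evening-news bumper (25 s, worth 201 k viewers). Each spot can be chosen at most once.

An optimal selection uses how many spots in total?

Best achievable expected reach is 654.
For example morning-news A + weather segment + podcast midroll + evening-news bumper achieves it, using 87 s.
Any selection reaching 654 contains exactly 4 spots.

4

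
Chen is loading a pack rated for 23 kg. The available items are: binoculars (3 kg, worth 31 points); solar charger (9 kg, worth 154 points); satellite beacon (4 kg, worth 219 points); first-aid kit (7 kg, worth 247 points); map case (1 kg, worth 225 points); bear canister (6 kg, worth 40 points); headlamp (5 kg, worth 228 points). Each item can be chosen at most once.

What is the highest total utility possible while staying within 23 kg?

By utility per kg: map case 225.00, satellite beacon 54.75, headlamp 45.60, first-aid kit 35.29 lead.
Filling by ratio: binoculars + satellite beacon + first-aid kit + map case + headlamp for 950, with 3 kg left unused.
Replace binoculars with bear canister: the trade gains 9 net, giving 959 at 23 kg.
The closest alternative, binoculars + satellite beacon + first-aid kit + map case + headlamp, reaches only 950.

959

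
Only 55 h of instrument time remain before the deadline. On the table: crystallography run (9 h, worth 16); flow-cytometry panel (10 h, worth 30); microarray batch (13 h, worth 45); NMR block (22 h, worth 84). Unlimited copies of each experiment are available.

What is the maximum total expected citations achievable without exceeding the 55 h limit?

198

By expected citations per h: NMR block 3.82, microarray batch 3.46, flow-cytometry panel 3.00 lead.
Best packing: flow-cytometry panel + 2×NMR block — 54 h, 198 total.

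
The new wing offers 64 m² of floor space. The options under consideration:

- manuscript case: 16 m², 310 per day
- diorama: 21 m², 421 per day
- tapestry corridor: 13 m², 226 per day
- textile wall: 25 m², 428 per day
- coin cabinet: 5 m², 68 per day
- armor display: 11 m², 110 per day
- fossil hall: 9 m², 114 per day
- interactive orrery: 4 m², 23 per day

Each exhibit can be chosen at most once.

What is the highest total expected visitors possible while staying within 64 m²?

Greedy by ratio would take manuscript case + diorama + tapestry corridor + coin cabinet + fossil hall: 64 m² used, total 1139.
The 27 m² tied up in tapestry corridor and coin cabinet and fossil hall is better spent on textile wall — total rises to 1159 (62 m²).
Next best is diorama + tapestry corridor + textile wall + coin cabinet at 1143 (64 m²) — short by 16.

1159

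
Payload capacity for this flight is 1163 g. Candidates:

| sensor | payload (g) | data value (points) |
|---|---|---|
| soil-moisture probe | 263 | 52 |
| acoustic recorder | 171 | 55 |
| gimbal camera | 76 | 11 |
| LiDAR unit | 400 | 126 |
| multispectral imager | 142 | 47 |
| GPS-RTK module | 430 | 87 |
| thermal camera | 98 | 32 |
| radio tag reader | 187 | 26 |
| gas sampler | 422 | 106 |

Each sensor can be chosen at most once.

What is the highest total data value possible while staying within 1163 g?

Ranking by ratio (data value/g): multispectral imager 0.33, thermal camera 0.33, acoustic recorder 0.32, LiDAR unit 0.32.
The ratio heuristic lands on soil-moisture probe + acoustic recorder + gimbal camera + LiDAR unit + multispectral imager + thermal camera (323) but leaves 13 g idle.
Dropping soil-moisture probe and gimbal camera and thermal camera frees 437 g; slotting in gas sampler (422 g) lifts the total to 334 at 1135 g.
An exhaustive check of the 512 subsets confirms 334.

334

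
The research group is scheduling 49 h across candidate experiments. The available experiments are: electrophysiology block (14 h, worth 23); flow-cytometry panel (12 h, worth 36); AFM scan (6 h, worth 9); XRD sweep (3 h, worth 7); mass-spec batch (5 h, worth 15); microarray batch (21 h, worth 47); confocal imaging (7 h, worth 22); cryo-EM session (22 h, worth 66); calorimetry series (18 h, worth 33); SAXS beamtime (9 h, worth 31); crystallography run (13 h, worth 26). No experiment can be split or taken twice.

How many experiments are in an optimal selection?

4

The maximum expected citations within 49 h is 148.
For example flow-cytometry panel + mass-spec batch + cryo-EM session + SAXS beamtime achieves it, using 48 h.
Every optimal selection uses 4 experiments.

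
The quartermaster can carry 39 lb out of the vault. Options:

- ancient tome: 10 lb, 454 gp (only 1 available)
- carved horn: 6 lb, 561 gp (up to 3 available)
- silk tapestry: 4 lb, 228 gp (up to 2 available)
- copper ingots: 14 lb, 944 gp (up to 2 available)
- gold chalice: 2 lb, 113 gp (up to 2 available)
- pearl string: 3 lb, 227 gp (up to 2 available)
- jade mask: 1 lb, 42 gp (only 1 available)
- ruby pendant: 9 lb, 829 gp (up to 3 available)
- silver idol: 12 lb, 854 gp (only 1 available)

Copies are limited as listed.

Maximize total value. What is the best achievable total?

Ranking by ratio (value/lb): carved horn 93.50, ruby pendant 92.11, pearl string 75.67.
A density-first pass picks 3×carved horn + pearl string + 2×ruby pendant — 3568 at 39 lb.
The 9 lb tied up in carved horn and pearl string is better spent on ruby pendant — total rises to 3609 (39 lb).
No other feasible combination exceeds 3609.

3609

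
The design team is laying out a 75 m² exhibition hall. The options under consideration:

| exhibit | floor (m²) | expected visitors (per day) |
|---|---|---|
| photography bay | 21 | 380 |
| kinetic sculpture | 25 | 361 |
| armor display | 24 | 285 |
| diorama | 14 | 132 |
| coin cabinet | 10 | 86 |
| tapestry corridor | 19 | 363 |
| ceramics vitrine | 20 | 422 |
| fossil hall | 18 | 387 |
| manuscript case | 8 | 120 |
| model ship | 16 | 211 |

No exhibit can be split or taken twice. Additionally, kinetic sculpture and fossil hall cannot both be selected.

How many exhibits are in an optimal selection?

Optimal total is 1400.
One optimal bundle: photography bay + ceramics vitrine + fossil hall + model ship (75 m²).
Every optimal selection uses 4 exhibits.

4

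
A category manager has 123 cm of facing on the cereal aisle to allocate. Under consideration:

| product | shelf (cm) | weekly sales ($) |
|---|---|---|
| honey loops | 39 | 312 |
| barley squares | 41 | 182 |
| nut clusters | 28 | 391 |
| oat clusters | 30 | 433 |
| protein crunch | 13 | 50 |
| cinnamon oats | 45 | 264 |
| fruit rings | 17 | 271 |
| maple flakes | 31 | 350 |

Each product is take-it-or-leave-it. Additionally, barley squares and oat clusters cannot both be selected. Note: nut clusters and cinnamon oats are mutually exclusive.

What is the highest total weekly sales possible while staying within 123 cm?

1495

Nut clusters + oat clusters + protein crunch + fruit rings + maple flakes uses 119 of the 123 cm and totals 1495.
Runner-up nut clusters + oat clusters + fruit rings + maple flakes tops out at 1445.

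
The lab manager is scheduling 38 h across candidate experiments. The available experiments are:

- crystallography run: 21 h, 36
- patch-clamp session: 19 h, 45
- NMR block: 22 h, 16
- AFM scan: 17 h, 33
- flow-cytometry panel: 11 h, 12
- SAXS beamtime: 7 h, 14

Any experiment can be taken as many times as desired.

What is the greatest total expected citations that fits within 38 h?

Best packing: 2×patch-clamp session — 38 h, 90 total.
That's the maximum — no swap from here does better than 90.

90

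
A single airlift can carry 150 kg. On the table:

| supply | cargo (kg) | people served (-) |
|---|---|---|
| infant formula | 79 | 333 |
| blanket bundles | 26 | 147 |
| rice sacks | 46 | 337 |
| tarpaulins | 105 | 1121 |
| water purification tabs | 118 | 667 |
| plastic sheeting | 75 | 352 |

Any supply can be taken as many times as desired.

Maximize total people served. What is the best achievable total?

1268

Best packing: blanket bundles + tarpaulins — 131 kg, 1268 total.
Nothing else within 150 kg beats 1268.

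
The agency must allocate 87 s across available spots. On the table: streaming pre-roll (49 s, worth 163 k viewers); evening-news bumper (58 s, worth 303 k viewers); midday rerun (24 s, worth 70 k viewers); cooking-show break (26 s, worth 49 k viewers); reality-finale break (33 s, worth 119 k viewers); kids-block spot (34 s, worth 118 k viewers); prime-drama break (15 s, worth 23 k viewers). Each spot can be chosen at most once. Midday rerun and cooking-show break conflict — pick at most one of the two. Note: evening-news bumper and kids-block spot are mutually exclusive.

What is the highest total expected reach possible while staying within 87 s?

373

Best packing: evening-news bumper + midday rerun — 82 s, 373 total.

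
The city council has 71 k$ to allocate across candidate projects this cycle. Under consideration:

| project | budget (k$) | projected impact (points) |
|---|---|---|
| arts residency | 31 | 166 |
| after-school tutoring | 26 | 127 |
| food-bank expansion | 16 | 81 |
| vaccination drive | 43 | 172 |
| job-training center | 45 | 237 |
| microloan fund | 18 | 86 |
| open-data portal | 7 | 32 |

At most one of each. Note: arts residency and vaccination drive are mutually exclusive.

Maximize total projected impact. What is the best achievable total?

364

Filling by ratio: arts residency + food-bank expansion + microloan fund for 333, with 6 k$ left unused.
Reworking the packing: after-school tutoring + job-training center uses 71 k$ and improves the total to 364.
An exhaustive check of the 128 subsets confirms 364.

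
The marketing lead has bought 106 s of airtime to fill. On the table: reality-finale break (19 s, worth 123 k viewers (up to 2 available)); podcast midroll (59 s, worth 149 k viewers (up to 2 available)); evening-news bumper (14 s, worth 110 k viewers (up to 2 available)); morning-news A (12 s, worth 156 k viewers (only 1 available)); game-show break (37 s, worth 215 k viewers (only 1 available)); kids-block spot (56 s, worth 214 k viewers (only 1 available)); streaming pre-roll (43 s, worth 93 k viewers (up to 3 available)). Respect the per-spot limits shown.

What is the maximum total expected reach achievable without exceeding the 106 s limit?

727

By expected reach per s: morning-news A 13.00, evening-news bumper 7.86, reality-finale break 6.47 lead.
Filling by ratio: 2×reality-finale break + 2×evening-news bumper + morning-news A for 622, with 28 s left unused.
Dropping evening-news bumper frees 14 s; slotting in game-show break (37 s) lifts the total to 727 at 101 s.
The spare 5 s is too small for any remaining spot, and no exchange beats 727.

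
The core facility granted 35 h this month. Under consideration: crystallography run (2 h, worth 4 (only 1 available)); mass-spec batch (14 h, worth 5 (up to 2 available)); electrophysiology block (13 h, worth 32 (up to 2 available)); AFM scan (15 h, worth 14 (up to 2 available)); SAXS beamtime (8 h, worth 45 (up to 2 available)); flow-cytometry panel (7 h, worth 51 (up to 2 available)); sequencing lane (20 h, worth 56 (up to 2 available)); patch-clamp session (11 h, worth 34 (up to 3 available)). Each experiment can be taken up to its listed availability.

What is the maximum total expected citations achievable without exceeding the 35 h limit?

Crystallography run + 2×SAXS beamtime + 2×flow-cytometry panel uses 32 of the 35 h and totals 196.
Every other selection either busts 35 h or exceeds an availability limit or fails to beat 196.

196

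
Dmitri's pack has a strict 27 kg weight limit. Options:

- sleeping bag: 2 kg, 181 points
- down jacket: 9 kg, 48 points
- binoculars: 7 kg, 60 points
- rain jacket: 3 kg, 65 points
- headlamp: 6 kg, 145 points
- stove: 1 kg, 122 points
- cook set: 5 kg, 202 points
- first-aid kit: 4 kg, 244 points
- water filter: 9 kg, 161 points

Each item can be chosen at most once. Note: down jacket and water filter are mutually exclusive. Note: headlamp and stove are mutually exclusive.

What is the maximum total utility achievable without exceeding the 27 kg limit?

Best packing: sleeping bag + rain jacket + stove + cook set + first-aid kit + water filter — 24 kg, 975 total.
Runner-up sleeping bag + headlamp + cook set + first-aid kit + water filter tops out at 933.

975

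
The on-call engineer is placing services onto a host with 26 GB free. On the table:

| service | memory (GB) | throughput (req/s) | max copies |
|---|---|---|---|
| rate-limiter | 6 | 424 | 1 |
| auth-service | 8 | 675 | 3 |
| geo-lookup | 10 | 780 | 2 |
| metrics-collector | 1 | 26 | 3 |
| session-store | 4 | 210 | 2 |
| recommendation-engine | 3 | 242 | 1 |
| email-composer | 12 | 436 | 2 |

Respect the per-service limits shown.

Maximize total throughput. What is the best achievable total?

2130

Density check — auth-service 84.38, recommendation-engine 80.67, geo-lookup 78.00 are the best per GB.
Taking the top-ratio services first gives 3×auth-service + 2×metrics-collector for 2077 (26 GB).
Replace auth-service and 2×metrics-collector with geo-lookup: the trade gains 53 net, giving 2130 at 26 GB.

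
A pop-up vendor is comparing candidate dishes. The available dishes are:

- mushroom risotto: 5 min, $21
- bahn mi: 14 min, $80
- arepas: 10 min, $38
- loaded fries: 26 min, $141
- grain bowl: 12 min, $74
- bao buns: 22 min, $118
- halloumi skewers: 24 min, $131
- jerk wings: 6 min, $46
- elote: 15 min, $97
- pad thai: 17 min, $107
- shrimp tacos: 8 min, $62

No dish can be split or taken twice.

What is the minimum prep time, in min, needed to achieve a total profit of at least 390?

Minimise min subject to total profit ≥ 390.
Taking bahn mi + jerk wings + elote + pad thai + shrimp tacos gives 392 (≥ 390) for 60 min.
Any bundle with less than 60 min falls short of 390.

60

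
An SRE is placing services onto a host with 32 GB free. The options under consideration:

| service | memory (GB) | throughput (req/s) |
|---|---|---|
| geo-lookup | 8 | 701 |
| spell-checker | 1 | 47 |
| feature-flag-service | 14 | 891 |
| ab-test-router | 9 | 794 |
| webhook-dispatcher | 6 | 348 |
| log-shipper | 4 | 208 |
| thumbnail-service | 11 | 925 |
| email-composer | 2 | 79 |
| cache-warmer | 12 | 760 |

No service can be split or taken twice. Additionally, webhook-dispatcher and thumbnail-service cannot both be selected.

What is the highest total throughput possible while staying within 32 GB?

2628

Ranking by ratio (throughput/GB): ab-test-router 88.22, geo-lookup 87.62, thumbnail-service 84.09.
Taking geo-lookup + ab-test-router + log-shipper + thumbnail-service: 32 GB used, 2628 in throughput.
Nothing else feasible within 32 GB beats 2628.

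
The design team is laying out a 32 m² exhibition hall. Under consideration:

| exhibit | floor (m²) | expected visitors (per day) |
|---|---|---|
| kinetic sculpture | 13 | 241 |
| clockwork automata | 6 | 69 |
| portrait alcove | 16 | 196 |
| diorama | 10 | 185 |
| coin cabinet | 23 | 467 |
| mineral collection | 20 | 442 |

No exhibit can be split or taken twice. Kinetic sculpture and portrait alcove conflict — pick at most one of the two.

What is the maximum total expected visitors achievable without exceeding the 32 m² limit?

627

Ranking by ratio (expected visitors/m²): mineral collection 22.10, coin cabinet 20.30, kinetic sculpture 18.54, diorama 18.50.
Best packing: diorama + mineral collection — 30 m², 627 total.
The spare 2 m² is too small for any remaining exhibit, and no feasible exchange beats 627.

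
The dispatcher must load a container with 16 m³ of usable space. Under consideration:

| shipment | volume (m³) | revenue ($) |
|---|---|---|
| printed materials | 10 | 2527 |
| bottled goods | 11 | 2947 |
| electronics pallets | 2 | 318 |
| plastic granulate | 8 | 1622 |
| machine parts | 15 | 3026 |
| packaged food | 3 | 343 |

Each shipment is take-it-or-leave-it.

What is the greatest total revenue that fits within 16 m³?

Taking bottled goods + electronics pallets + packaged food: 16 m³ used, 3608 in revenue.

3608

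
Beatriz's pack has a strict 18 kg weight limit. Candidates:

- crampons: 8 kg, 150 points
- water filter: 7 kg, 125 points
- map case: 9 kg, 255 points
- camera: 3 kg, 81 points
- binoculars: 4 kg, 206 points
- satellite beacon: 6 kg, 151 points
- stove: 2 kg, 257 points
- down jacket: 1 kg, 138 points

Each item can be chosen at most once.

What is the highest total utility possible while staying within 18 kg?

Density check — down jacket 138.00, stove 128.50, binoculars 51.50 are the best per kg.
Best packing: map case + binoculars + stove + down jacket — 16 kg, 856 total.
An exhaustive check of the 256 subsets confirms 856.

856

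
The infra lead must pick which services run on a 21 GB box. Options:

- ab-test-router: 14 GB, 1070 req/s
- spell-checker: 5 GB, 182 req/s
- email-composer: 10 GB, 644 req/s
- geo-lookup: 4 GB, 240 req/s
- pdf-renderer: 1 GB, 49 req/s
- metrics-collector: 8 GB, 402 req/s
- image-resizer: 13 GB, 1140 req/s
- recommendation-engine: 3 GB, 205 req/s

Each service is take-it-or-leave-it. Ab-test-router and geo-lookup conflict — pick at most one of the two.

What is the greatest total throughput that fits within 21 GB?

1634

Taking geo-lookup + pdf-renderer + image-resizer + recommendation-engine: 21 GB used, 1634 in throughput.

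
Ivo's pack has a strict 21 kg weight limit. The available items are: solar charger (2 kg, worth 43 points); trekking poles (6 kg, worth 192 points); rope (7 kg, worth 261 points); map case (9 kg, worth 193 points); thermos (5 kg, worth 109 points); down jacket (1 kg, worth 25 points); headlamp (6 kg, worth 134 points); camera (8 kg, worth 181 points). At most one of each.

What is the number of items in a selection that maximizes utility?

Best achievable utility is 634.
trekking poles + rope + camera hits 634 at 21 kg.
Every optimal selection uses 3 items.

3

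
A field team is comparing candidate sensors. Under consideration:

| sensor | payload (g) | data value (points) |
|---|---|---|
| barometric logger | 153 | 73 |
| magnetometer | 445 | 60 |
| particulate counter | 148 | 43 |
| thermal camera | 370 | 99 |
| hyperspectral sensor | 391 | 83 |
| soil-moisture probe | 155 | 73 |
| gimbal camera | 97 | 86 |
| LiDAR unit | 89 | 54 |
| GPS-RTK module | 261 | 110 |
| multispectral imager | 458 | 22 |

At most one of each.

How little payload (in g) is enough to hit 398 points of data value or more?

Look for the lowest-payload combination reaching 398.
barometric logger + particulate counter + soil-moisture probe + gimbal camera + LiDAR unit + GPS-RTK module reaches 439 using 903 g.
Any bundle with less than 903 g falls short of 398.

903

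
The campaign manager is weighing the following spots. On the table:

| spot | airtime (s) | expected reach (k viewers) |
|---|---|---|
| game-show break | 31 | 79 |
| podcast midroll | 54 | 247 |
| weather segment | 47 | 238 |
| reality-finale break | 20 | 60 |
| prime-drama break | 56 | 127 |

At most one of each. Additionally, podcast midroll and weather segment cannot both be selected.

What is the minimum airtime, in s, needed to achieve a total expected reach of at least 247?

Minimise s subject to total expected reach ≥ 247.
podcast midroll reaches 247 using 54 s.
Below 54 s the best achievable stays under 247.

54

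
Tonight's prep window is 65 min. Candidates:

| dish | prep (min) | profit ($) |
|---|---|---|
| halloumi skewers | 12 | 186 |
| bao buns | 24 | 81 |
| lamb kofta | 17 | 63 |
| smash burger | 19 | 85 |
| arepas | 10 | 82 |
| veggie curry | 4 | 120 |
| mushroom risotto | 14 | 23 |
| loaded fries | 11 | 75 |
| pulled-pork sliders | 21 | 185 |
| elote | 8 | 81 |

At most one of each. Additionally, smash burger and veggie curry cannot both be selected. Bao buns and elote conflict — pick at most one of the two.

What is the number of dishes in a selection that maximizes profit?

Optimal total is 654.
halloumi skewers + arepas + veggie curry + pulled-pork sliders + elote hits 654 at 55 min.
All optima have 5 dishes.

5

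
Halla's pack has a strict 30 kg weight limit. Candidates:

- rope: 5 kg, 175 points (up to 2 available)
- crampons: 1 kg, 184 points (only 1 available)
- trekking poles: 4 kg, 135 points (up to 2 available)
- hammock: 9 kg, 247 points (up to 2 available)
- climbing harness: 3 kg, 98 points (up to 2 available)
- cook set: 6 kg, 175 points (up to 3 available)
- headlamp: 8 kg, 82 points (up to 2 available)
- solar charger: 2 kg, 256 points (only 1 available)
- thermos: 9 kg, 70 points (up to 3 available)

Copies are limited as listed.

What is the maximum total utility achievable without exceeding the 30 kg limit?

A density-first pass picks 2×rope + crampons + 2×trekking poles + 2×climbing harness + solar charger — 1256 at 27 kg.
Replace climbing harness with cook set: the trade gains 77 net, giving 1333 at 30 kg.
No other feasible combination exceeds 1333.

1333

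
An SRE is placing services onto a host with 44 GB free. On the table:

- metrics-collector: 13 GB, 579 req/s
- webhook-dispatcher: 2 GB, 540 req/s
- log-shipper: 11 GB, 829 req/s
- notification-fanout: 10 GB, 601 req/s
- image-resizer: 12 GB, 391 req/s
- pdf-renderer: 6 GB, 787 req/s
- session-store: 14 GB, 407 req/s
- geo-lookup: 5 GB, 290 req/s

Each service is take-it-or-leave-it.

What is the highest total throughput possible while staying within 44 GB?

Greedy by ratio would take webhook-dispatcher + log-shipper + notification-fanout + pdf-renderer + geo-lookup: 34 GB used, total 3047.
The 5 GB tied up in geo-lookup is better spent on metrics-collector — total rises to 3336 (42 GB).
Nothing else within 44 GB beats 3336.

3336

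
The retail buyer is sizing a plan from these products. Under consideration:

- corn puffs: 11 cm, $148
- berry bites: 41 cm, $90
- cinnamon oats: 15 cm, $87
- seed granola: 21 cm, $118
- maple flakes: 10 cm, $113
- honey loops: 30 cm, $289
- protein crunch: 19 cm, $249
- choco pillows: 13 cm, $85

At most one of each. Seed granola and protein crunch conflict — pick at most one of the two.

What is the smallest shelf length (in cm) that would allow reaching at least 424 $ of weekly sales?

40

Minimise cm subject to total weekly sales ≥ 424.
Taking corn puffs + maple flakes + protein crunch gives 510 (≥ 424) for 40 cm.
Any bundle with less than 40 cm falls short of 424.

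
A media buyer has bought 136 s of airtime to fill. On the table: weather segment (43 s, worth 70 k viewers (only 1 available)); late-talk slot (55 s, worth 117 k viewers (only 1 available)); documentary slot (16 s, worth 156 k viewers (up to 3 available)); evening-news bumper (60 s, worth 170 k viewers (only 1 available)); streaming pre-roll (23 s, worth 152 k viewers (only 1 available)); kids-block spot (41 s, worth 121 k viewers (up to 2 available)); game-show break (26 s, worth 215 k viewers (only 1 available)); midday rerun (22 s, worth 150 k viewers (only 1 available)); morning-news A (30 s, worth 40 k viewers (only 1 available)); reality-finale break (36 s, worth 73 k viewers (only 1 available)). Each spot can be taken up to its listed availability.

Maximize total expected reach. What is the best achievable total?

By expected reach per s: documentary slot 9.75, game-show break 8.27, midday rerun 6.82 lead.
3×documentary slot + streaming pre-roll + game-show break + midday rerun uses 119 of the 136 s and totals 985.
No other feasible combination exceeds 985.

985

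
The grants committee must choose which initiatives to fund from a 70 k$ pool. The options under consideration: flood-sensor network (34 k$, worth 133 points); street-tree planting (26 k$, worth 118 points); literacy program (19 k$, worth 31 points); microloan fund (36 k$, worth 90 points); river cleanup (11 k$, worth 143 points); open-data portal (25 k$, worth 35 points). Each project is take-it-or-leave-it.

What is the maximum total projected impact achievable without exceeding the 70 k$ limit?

311

A density-first pass picks street-tree planting + literacy program + river cleanup — 292 at 56 k$.
Replace street-tree planting and literacy program with flood-sensor network + open-data portal: the trade gains 19 net, giving 311 at 70 k$.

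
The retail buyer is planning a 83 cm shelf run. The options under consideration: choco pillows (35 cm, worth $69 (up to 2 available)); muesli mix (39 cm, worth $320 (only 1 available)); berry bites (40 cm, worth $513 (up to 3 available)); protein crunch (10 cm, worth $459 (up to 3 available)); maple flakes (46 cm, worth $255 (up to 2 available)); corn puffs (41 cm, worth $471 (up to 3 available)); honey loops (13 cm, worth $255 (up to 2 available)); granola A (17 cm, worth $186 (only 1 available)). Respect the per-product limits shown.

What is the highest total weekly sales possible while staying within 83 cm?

2145

A density-first pass picks 3×protein crunch + 2×honey loops + granola A — 2073 at 73 cm.
Replace honey loops and granola A with berry bites: the trade gains 72 net, giving 2145 at 83 cm.
That's the maximum — no swap from here does better than 2145.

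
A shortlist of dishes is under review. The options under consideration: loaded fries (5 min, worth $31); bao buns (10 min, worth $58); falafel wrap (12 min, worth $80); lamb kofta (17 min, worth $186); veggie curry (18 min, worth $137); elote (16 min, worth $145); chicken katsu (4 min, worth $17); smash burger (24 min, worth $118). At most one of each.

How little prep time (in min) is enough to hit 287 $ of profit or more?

Look for the lowest-prep combination reaching 287.
lamb kofta + elote: 331 profit at 33 min.
Below 33 min the best achievable stays under 287.

33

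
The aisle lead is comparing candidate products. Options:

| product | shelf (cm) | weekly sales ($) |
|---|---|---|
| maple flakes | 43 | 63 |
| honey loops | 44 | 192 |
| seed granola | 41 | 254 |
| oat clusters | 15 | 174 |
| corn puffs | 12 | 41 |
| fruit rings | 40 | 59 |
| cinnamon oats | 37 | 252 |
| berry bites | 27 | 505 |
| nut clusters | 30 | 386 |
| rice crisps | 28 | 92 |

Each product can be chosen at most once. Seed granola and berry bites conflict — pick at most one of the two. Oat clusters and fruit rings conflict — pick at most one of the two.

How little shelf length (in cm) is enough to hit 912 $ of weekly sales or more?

69

Look for the lowest-shelf combination reaching 912.
corn puffs + berry bites + nut clusters reaches 932 using 69 cm.
Any bundle with less than 69 cm falls short of 912.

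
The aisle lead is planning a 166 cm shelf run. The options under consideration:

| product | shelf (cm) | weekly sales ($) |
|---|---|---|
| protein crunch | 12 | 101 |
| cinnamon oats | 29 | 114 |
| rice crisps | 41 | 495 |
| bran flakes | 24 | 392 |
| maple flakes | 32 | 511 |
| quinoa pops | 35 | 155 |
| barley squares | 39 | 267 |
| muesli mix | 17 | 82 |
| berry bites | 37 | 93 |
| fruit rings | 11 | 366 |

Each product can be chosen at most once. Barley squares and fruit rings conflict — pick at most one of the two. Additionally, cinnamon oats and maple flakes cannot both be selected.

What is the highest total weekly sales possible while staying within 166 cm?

By weekly sales per cm: fruit rings 33.27, bran flakes 16.33, maple flakes 15.97, rice crisps 12.07 lead.
Taking protein crunch + rice crisps + bran flakes + maple flakes + quinoa pops + fruit rings: 155 cm used, 2020 in weekly sales.
No other feasible combination exceeds 2020.

2020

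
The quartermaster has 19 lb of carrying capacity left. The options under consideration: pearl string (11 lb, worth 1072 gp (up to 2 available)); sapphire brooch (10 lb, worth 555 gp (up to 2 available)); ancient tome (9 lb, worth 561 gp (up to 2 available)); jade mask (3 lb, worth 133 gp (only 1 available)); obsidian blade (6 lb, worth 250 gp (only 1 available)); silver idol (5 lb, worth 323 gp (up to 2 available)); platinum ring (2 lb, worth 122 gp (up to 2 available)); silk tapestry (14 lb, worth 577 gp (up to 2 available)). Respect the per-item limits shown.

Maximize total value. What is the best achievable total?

1528

Ranking by ratio (value/lb): pearl string 97.45, silver idol 64.60, ancient tome 62.33.
Filling by ratio: pearl string + silver idol + platinum ring for 1517, with 1 lb left unused.
Replace platinum ring with jade mask: the trade gains 11 net, giving 1528 at 19 lb.
Nothing else within 19 lb beats 1528.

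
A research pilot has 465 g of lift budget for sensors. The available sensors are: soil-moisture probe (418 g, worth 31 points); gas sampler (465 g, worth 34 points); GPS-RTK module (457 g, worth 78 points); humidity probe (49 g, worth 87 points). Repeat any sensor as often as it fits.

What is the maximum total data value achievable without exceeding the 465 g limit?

Ranking by ratio (data value/g): humidity probe 1.78, GPS-RTK module 0.17, soil-moisture probe 0.07, gas sampler 0.07.
Taking 9×humidity probe: 441 g used, 783 in data value.
That's the maximum — no swap from here does better than 783.

783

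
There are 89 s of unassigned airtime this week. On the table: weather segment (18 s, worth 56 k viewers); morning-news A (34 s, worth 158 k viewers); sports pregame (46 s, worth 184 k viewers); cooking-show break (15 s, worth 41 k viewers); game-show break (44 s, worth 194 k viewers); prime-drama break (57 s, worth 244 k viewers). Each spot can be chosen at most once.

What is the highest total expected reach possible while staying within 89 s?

By expected reach per s: morning-news A 4.65, game-show break 4.41, prime-drama break 4.28 lead.
Morning-news A + game-show break uses 78 of the 89 s and totals 352.
Next best is morning-news A + sports pregame at 342 (80 s) — short by 10.

352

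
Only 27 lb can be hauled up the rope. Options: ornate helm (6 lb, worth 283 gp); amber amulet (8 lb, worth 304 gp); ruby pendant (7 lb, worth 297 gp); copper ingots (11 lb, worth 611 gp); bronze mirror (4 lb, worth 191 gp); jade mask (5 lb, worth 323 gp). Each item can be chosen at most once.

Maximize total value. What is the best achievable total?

By value per lb: jade mask 64.60, copper ingots 55.55, bronze mirror 47.75 lead.
Filling by ratio: ornate helm + copper ingots + bronze mirror + jade mask for 1408, with 1 lb left unused.
The 6 lb tied up in ornate helm is better spent on ruby pendant — total rises to 1422 (27 lb).
Every other selection either busts 27 lb or fails to beat 1422.

1422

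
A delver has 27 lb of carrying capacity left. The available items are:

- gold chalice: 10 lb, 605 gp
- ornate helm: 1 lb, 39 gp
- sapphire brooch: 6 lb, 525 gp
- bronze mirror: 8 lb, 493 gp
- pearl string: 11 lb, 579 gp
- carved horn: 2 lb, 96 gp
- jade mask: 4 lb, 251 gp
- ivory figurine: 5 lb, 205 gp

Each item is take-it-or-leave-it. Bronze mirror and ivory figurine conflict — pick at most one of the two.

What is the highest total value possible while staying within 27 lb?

By value per lb: sapphire brooch 87.50, jade mask 62.75, bronze mirror 61.62 lead.
Best packing: gold chalice + ornate helm + sapphire brooch + bronze mirror + carved horn — 27 lb, 1758 total.

1758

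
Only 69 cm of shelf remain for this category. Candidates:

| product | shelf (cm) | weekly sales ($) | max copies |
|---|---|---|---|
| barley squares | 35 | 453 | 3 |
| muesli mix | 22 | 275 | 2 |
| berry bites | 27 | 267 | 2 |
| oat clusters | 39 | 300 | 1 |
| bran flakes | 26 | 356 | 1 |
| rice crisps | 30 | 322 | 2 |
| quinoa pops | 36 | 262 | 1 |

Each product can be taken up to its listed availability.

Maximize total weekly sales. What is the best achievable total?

Density check — bran flakes 13.69, barley squares 12.94, muesli mix 12.50 are the best per cm.
Best packing: barley squares + bran flakes — 61 cm, 809 total.
The spare 8 cm is too small for any remaining product, and no exchange beats 809.

809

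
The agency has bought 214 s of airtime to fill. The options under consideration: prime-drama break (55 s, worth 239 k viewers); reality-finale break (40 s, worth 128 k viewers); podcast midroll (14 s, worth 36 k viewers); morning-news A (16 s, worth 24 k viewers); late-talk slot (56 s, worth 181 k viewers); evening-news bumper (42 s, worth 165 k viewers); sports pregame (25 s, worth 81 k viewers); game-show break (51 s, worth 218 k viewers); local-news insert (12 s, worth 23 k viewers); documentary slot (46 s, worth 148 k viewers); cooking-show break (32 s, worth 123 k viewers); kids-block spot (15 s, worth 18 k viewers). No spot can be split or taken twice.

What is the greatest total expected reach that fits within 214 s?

Taking the top-ratio spots first gives prime-drama break + evening-news bumper + sports pregame + game-show break + cooking-show break for 826 (205 s).
The 32 s tied up in cooking-show break is better spent on reality-finale break — total rises to 831 (213 s).
The spare 1 s is too small for any remaining spot, and no exchange beats 831.

831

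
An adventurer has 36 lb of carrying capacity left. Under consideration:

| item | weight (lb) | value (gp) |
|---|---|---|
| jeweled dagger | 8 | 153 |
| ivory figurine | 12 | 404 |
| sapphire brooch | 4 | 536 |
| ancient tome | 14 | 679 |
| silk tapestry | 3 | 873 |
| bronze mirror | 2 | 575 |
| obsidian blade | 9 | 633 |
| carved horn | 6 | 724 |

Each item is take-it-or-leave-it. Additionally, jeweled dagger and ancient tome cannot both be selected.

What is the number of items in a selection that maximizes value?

Best achievable value is 3745.
One optimal bundle: ivory figurine + sapphire brooch + silk tapestry + bronze mirror + obsidian blade + carved horn (36 lb).
Every optimal selection uses 6 items.

6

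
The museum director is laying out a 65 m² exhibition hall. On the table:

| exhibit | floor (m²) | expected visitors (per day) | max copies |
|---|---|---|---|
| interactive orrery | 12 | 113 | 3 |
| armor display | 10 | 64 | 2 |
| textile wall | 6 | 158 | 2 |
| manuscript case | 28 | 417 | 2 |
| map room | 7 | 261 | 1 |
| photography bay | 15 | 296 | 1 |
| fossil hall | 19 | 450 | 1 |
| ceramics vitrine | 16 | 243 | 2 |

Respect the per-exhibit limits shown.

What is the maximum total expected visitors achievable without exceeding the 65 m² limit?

Best packing: interactive orrery + 2×textile wall + map room + photography bay + fossil hall — 65 m², 1436 total.

1436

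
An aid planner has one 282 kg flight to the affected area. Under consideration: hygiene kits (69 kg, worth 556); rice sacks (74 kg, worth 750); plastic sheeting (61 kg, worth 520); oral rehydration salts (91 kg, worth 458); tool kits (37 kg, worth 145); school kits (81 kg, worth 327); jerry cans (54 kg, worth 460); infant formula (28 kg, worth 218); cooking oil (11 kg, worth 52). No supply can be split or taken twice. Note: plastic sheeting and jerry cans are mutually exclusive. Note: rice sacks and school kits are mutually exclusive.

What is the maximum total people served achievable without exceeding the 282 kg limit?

2241

Best packing: hygiene kits + rice sacks + plastic sheeting + tool kits + infant formula + cooking oil — 280 kg, 2241 total.
The spare 2 kg is too small for any remaining supply, and no feasible exchange beats 2241.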